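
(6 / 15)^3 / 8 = 1 / 125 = 0.01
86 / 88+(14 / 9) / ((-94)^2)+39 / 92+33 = 34.40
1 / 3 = 0.33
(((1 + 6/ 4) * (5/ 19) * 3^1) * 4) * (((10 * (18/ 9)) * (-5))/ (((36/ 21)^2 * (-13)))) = 30625/ 1482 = 20.66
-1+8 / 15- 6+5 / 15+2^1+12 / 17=-874 / 255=-3.43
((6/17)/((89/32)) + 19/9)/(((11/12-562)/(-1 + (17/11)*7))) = -0.04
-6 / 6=-1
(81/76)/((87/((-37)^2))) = 16.77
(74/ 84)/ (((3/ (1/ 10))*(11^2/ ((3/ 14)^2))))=37/ 3320240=0.00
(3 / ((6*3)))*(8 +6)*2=14 / 3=4.67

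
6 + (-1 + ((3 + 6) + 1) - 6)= 9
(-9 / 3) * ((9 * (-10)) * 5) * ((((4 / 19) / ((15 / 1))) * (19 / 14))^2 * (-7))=-24 / 7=-3.43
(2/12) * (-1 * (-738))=123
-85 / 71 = -1.20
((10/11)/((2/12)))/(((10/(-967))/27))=-156654/11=-14241.27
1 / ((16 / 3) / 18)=27 / 8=3.38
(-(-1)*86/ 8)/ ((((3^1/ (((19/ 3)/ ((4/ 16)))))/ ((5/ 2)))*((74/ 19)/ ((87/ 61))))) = 2250835/ 27084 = 83.11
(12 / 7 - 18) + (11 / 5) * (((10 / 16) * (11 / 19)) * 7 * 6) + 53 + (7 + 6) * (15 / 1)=141059 / 532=265.15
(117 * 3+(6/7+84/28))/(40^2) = 621/2800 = 0.22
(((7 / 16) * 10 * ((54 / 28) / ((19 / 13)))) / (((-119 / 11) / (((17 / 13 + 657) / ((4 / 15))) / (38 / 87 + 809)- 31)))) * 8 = 75995218035 / 636887524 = 119.32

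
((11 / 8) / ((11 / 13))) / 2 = 13 / 16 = 0.81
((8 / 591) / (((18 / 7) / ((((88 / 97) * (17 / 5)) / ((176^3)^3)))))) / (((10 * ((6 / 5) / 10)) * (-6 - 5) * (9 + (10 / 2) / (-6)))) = -17 / 18287898244664231165165568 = -0.00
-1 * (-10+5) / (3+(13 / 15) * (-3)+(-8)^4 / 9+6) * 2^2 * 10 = 1125 / 2596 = 0.43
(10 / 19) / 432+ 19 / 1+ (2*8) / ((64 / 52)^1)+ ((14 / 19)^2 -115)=-6429577 / 77976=-82.46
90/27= 10/3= 3.33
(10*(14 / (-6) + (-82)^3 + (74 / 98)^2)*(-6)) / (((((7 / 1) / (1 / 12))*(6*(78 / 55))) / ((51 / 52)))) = 4641709797175 / 102253788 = 45394.01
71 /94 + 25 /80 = 1.07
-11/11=-1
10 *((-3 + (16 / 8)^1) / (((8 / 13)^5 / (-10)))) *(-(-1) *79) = 733303675 / 8192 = 89514.61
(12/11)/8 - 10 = -217/22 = -9.86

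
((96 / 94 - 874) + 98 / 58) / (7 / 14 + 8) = -2375134 / 23171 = -102.50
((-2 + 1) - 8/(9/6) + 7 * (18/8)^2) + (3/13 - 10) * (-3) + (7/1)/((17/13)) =676417/10608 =63.76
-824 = -824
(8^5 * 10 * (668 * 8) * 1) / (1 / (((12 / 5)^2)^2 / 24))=302593867776 / 125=2420750942.21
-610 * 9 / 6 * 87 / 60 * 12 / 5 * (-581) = 9250101 / 5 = 1850020.20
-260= -260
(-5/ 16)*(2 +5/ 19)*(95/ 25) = -43/ 16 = -2.69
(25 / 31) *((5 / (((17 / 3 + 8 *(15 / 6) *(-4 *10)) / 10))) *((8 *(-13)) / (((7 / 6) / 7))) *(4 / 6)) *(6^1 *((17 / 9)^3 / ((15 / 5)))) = 5109520000 / 17951139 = 284.63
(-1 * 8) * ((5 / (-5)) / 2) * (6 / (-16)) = -3 / 2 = -1.50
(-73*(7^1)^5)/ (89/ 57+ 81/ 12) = -279735708/ 1895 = -147617.79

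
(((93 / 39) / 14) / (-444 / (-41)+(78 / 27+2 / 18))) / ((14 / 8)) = 0.01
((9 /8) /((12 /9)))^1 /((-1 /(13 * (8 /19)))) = -351 /76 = -4.62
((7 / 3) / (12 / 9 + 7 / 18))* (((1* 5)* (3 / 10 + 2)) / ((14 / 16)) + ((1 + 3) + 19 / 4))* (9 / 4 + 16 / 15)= 121987 / 1240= 98.38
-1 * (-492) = 492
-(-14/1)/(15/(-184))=-2576/15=-171.73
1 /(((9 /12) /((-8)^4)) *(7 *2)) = 8192 /21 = 390.10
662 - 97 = 565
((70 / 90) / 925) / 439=7 / 3654675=0.00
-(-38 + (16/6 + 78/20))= 943/30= 31.43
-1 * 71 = -71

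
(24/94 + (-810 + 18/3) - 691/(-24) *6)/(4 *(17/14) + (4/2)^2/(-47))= -830389/6280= -132.23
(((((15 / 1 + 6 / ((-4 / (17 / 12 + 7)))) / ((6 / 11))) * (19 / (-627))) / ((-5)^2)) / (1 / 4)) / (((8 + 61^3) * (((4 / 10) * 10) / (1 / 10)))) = -19 / 8171604000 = -0.00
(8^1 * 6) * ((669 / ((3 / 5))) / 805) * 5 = 53520 / 161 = 332.42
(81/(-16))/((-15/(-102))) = -1377/40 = -34.42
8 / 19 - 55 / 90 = -65 / 342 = -0.19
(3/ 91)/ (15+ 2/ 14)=3/ 1378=0.00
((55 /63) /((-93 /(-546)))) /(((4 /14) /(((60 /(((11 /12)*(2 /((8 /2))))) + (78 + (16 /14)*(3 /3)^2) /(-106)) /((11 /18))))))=3820.90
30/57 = 10/19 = 0.53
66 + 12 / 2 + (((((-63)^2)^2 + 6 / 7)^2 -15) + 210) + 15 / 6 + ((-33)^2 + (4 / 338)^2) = 694582645132043474263 / 2798978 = 248155807273956.23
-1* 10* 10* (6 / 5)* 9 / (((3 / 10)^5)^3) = -40000000000000000 / 531441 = -75267056926.36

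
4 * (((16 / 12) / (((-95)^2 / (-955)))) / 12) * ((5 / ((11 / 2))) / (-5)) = 1528 / 178695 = 0.01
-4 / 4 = -1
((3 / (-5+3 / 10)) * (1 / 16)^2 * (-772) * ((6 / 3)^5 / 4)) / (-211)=-2895 / 39668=-0.07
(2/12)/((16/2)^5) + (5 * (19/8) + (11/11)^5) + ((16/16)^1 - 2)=2334721/196608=11.88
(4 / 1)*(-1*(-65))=260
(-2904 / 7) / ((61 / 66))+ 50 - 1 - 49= -191664 / 427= -448.86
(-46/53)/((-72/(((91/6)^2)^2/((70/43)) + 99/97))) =939829757579/2398584960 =391.83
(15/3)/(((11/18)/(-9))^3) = -15971.18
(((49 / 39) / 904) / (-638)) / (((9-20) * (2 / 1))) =49 / 494853216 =0.00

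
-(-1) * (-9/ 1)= -9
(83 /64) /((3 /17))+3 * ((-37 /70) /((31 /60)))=178315 /41664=4.28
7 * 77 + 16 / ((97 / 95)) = 53803 / 97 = 554.67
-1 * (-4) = 4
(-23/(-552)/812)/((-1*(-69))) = 1/1344672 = 0.00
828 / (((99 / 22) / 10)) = 1840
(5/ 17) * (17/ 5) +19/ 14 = 33/ 14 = 2.36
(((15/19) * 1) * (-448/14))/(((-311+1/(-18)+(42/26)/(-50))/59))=20709000/4322177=4.79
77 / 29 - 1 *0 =77 / 29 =2.66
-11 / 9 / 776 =-11 / 6984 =-0.00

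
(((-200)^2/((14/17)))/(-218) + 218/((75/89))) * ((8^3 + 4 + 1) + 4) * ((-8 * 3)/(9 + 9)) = -24930.62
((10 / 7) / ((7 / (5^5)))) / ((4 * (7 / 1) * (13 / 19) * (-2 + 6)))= 296875 / 35672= 8.32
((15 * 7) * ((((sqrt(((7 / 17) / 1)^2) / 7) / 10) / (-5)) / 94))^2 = 441 / 255360400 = 0.00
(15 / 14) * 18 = 135 / 7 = 19.29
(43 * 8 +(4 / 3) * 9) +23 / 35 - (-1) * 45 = 14058 / 35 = 401.66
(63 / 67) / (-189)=-1 / 201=-0.00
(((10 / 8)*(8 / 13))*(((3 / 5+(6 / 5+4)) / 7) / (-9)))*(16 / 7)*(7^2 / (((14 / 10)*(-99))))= 4640 / 81081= 0.06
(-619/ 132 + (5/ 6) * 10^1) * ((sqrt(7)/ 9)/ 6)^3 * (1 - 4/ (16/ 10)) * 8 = -0.01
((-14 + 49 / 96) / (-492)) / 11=1295 / 519552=0.00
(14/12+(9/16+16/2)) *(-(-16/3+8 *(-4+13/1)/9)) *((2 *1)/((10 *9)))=-0.58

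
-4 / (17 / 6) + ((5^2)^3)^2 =4150390601 / 17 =244140623.59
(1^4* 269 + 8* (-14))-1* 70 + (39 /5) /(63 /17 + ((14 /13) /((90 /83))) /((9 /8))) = 36429996 /410711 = 88.70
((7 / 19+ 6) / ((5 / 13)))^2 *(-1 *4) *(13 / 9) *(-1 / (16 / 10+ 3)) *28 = 3602623024 / 373635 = 9642.09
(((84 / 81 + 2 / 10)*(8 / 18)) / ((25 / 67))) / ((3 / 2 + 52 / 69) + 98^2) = 2058776 / 13422337875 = 0.00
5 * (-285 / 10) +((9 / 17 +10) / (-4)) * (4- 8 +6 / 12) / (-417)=-8082713 / 56712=-142.52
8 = 8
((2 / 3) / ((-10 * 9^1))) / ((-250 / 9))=1 / 3750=0.00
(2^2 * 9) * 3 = 108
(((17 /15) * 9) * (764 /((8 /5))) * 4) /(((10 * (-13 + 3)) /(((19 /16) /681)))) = -0.34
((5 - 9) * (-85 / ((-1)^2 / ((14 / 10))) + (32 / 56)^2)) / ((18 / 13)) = 151190 / 441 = 342.83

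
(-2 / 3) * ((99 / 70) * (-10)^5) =660000 / 7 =94285.71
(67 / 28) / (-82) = -67 / 2296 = -0.03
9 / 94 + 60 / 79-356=-2637305 / 7426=-355.14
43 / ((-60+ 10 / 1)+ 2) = -43 / 48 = -0.90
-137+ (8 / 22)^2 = -16561 / 121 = -136.87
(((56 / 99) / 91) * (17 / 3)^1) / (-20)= -34 / 19305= -0.00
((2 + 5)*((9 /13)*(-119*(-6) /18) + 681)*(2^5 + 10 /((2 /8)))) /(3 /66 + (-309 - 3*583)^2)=102120480 /1211314117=0.08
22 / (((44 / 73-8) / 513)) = -15257 / 10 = -1525.70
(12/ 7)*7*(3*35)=1260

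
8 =8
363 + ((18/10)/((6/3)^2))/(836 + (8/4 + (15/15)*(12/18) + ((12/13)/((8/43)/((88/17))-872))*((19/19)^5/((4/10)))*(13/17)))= 128072385243381/352815966760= 363.00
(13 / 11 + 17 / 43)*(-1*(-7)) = 5222 / 473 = 11.04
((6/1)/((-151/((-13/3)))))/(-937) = -26/141487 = -0.00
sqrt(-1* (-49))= 7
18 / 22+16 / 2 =97 / 11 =8.82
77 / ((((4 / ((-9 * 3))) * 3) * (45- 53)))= 693 / 32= 21.66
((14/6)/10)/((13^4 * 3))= 7/2570490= 0.00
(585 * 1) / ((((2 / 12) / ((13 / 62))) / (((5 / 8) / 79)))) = 114075 / 19592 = 5.82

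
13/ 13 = 1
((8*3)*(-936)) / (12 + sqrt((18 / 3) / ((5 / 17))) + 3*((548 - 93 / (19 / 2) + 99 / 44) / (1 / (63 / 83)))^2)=-29928643268166559536122880 / 672642633474441797656407551 + 11855846679704322048*sqrt(510) / 672642633474441797656407551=-0.04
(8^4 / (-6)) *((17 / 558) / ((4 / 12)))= -17408 / 279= -62.39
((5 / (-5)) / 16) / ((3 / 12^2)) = -3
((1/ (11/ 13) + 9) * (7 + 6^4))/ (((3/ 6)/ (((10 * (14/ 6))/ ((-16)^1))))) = -1276940/ 33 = -38695.15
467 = 467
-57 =-57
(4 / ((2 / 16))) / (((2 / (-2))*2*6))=-8 / 3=-2.67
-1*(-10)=10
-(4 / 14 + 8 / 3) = -62 / 21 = -2.95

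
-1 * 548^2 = -300304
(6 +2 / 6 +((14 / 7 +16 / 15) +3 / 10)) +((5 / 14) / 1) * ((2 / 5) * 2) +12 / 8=402 / 35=11.49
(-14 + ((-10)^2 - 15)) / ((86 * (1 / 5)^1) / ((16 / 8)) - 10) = -355 / 7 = -50.71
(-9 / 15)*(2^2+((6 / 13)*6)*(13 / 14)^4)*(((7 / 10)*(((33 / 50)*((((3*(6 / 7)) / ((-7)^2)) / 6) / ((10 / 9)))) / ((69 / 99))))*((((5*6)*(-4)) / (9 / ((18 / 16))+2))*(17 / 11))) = 23797497141 / 67648175000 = 0.35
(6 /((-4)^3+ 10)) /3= -1 /27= -0.04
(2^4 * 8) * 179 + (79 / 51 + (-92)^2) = 1600255 / 51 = 31377.55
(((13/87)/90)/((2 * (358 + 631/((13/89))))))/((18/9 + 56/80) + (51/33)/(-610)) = 113399/1723720159800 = 0.00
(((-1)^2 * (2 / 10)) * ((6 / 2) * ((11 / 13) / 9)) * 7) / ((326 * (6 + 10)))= 77 / 1017120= 0.00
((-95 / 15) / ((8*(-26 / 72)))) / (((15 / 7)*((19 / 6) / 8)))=168 / 65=2.58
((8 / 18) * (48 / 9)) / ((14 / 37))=1184 / 189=6.26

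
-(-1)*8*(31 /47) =248 /47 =5.28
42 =42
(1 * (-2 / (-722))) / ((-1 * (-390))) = 1 / 140790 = 0.00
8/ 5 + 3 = 23/ 5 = 4.60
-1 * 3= -3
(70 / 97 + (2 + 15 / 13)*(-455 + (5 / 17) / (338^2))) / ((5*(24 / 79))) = -55499355024517 / 58777167072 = -944.23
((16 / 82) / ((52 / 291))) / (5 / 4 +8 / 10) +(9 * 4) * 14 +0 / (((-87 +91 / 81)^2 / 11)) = 11025552 / 21853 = 504.53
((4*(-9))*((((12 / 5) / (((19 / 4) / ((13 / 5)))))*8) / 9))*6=-119808 / 475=-252.23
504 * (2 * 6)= 6048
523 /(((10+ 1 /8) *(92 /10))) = 10460 /1863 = 5.61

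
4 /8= 1 /2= 0.50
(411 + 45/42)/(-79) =-5.22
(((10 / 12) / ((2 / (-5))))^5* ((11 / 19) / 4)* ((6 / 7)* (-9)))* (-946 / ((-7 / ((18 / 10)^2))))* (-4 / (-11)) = 1662890625 / 238336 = 6977.09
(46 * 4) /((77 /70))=1840 /11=167.27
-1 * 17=-17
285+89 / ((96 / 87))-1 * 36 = 10549 / 32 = 329.66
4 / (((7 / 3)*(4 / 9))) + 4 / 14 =29 / 7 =4.14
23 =23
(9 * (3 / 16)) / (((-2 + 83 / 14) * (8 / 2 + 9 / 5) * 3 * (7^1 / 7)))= 63 / 2552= 0.02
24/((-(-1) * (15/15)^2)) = 24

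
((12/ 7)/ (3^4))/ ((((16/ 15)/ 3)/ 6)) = 5/ 14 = 0.36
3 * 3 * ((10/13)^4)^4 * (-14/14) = -90000000000000000/665416609183179841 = -0.14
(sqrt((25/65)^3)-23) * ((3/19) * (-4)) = 276/19-60 * sqrt(65)/3211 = 14.38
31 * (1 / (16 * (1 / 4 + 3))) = 31 / 52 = 0.60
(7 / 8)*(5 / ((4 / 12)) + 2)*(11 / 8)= 1309 / 64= 20.45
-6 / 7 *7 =-6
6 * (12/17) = 72/17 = 4.24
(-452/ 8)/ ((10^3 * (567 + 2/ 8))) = -113/ 1134500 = -0.00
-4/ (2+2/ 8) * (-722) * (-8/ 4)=-23104/ 9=-2567.11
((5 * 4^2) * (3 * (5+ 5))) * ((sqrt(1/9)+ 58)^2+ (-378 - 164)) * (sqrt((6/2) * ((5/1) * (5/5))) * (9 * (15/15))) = 239322485.32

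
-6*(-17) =102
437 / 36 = 12.14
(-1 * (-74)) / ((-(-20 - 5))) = 74 / 25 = 2.96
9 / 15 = 0.60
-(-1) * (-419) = -419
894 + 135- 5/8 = 8227/8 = 1028.38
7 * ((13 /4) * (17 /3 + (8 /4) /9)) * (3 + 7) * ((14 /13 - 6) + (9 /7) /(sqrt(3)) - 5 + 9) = -3710 /3 + 3445 * sqrt(3) /6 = -242.18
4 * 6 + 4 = 28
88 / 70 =44 / 35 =1.26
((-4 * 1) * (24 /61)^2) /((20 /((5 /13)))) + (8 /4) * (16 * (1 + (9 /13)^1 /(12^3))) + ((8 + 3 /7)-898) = -857.57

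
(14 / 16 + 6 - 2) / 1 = 39 / 8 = 4.88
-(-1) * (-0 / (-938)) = 0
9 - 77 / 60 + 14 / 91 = 6139 / 780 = 7.87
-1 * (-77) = 77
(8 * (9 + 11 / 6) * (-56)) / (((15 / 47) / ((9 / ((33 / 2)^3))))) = -1094912 / 35937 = -30.47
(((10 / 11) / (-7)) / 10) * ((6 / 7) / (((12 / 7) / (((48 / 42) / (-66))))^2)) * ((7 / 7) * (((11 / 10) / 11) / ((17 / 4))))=-4 / 149677605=-0.00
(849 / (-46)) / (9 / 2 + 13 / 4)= -1698 / 713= -2.38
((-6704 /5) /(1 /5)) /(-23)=6704 /23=291.48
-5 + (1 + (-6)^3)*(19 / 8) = -515.62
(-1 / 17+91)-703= -10405 / 17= -612.06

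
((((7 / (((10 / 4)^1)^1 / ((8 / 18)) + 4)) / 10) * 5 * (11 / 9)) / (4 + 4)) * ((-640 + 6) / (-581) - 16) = -4331 / 5229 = -0.83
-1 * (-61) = 61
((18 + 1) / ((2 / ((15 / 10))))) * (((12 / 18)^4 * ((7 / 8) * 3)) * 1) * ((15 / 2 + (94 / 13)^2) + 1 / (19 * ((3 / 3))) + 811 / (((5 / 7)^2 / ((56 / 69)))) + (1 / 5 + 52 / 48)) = 209559003157 / 20989800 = 9983.85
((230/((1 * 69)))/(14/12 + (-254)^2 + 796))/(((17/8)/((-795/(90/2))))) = -8480/19985829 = -0.00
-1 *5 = -5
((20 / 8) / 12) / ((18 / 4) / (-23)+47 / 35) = 4025 / 22164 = 0.18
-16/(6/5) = -40/3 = -13.33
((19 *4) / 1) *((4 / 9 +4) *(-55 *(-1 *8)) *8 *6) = 21401600 / 3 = 7133866.67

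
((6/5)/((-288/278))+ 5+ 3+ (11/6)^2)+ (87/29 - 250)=-85247/360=-236.80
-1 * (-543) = 543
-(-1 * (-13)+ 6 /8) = -55 /4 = -13.75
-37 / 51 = -0.73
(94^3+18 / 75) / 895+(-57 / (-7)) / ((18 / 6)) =930.74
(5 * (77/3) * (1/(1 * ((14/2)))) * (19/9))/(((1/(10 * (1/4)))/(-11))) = -57475/54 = -1064.35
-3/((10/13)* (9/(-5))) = 13/6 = 2.17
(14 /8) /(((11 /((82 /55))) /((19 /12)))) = 5453 /14520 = 0.38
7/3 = 2.33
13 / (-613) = -13 / 613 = -0.02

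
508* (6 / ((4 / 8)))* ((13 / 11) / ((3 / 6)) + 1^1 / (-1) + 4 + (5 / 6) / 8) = 366649 / 11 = 33331.73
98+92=190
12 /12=1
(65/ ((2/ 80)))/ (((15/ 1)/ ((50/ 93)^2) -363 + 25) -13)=-1300000/ 149553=-8.69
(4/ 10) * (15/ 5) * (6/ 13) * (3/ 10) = 54/ 325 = 0.17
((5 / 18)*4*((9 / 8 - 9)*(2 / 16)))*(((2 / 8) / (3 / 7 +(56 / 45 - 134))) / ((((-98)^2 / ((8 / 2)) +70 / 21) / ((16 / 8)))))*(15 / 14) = 70875 / 38484413312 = 0.00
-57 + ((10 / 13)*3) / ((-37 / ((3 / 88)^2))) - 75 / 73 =-7889271807 / 135957536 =-58.03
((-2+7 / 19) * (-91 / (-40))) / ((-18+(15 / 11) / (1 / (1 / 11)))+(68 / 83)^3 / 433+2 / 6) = 253531475930733 / 1198139479333120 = 0.21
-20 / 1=-20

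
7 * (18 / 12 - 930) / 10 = -12999 / 20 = -649.95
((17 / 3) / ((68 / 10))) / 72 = 5 / 432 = 0.01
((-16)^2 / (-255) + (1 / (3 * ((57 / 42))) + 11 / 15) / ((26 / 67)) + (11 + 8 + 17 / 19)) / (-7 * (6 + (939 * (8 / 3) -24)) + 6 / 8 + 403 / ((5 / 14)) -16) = -5394914 / 4103812869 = -0.00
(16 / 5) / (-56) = -2 / 35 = -0.06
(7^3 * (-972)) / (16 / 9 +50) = -1500282 / 233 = -6438.98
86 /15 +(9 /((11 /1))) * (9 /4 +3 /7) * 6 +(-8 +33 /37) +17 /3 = 496901 /28490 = 17.44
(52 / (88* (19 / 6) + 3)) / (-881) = -12 / 57265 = -0.00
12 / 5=2.40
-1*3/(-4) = 3/4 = 0.75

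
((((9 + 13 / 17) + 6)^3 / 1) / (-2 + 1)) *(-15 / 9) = 96244160 / 14739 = 6529.90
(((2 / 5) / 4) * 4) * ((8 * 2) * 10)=64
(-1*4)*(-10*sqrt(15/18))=20*sqrt(30)/3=36.51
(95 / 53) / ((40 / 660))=29.58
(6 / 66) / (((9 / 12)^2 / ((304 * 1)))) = 4864 / 99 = 49.13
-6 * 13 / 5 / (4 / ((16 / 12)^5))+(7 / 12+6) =-15959 / 1620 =-9.85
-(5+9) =-14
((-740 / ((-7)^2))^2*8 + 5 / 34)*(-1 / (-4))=148959205 / 326536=456.18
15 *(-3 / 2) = -45 / 2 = -22.50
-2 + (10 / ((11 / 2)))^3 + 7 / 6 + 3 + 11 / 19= 1328603 / 151734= 8.76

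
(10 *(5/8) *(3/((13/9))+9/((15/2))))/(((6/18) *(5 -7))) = -30.72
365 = 365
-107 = -107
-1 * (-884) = 884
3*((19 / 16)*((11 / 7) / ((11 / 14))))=57 / 8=7.12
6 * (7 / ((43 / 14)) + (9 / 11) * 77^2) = 1252146 / 43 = 29119.67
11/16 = 0.69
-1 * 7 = -7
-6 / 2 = -3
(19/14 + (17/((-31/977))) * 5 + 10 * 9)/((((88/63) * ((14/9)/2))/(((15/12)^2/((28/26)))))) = -29562474825/8555008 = -3455.58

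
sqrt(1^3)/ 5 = 1/ 5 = 0.20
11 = 11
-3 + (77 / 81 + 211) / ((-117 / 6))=-43813 / 3159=-13.87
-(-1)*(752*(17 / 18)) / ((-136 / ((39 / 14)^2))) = -7943 / 196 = -40.53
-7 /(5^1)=-1.40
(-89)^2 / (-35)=-7921 / 35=-226.31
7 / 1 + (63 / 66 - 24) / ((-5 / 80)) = 4133 / 11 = 375.73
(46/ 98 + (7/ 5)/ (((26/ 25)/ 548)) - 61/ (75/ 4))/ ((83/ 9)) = 105330741/ 1321775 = 79.69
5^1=5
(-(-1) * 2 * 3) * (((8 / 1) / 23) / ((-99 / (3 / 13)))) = -16 / 3289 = -0.00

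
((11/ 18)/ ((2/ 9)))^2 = 7.56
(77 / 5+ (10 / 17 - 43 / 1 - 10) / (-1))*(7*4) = 161392 / 85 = 1898.73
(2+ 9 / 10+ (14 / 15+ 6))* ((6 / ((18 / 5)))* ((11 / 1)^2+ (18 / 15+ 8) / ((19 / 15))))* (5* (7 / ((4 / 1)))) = 25162025 / 1368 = 18393.29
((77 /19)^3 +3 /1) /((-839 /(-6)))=2862660 /5754701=0.50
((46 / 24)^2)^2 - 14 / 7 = 238369 / 20736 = 11.50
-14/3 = -4.67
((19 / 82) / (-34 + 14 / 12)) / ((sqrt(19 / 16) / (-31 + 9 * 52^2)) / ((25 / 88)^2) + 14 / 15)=-55242768041015625 / 7306128083605652234 + 3771710662500 * sqrt(19) / 3653064041802826117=-0.01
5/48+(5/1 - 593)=-28219/48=-587.90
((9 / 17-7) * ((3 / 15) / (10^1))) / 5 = -11 / 425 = -0.03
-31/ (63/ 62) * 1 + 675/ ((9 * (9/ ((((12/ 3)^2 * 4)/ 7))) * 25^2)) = -47858/ 1575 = -30.39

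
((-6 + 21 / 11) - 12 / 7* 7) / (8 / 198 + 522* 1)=-0.03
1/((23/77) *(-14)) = -11/46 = -0.24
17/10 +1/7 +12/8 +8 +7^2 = 2112/35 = 60.34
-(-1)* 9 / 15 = 3 / 5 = 0.60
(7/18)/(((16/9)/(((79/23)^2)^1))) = 43687/16928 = 2.58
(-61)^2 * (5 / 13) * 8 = 148840 / 13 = 11449.23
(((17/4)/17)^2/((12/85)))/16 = 85/3072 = 0.03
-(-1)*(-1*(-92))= 92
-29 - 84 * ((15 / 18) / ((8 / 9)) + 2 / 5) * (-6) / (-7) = -1253 / 10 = -125.30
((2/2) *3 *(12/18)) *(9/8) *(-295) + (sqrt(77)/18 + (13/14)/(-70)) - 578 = -304232/245 + sqrt(77)/18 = -1241.28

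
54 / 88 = 27 / 44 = 0.61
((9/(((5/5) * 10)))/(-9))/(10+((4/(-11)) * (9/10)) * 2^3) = -11/812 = -0.01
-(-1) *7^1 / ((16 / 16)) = 7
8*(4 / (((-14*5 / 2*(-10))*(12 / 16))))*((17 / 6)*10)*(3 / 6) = 1.73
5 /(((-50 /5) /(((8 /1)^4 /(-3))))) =2048 /3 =682.67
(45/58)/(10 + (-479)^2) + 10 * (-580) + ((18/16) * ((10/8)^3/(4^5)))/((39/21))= -263044441760474435/45352499019776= -5800.00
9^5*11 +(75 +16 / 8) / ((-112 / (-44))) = 2598277 / 4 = 649569.25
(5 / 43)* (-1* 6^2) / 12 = -15 / 43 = -0.35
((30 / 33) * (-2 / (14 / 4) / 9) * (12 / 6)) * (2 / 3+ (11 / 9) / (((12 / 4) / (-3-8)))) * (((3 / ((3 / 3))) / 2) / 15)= 824 / 18711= 0.04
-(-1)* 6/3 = 2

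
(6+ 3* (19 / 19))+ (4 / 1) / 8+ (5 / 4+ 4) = 59 / 4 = 14.75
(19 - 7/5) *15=264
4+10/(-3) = 2/3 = 0.67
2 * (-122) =-244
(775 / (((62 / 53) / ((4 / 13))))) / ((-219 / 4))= -10600 / 2847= -3.72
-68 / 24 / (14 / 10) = -85 / 42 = -2.02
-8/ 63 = -0.13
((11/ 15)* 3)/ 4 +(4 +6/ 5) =23/ 4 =5.75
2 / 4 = 1 / 2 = 0.50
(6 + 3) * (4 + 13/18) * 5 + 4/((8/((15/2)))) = 865/4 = 216.25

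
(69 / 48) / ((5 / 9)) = 207 / 80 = 2.59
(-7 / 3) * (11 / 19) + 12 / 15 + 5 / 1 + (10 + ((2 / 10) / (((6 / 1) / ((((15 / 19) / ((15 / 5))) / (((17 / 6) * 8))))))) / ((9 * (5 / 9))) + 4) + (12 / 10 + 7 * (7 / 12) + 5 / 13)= 12152149 / 503880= 24.12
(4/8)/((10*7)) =1/140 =0.01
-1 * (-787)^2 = -619369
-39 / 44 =-0.89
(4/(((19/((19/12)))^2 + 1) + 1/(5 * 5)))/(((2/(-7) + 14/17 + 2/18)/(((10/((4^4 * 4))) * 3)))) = 11475/9216256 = 0.00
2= 2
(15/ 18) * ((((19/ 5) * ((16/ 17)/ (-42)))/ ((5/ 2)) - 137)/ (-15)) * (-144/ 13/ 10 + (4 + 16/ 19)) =2820304874/ 99201375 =28.43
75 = 75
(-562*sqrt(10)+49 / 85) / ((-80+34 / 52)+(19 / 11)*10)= -14014 / 1509005+160732*sqrt(10) / 17753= 28.62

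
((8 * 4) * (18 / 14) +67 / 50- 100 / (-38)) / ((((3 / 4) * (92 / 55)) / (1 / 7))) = 3300121 / 642390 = 5.14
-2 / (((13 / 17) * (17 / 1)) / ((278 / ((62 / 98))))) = -27244 / 403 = -67.60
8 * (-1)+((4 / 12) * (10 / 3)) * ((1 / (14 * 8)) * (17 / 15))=-12079 / 1512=-7.99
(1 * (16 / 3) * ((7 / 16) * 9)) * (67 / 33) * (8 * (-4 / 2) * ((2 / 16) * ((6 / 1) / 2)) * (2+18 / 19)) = -157584 / 209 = -753.99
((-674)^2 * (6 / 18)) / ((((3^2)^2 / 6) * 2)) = 454276 / 81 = 5608.35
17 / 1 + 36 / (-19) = 287 / 19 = 15.11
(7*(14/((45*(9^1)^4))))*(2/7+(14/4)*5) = 581/98415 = 0.01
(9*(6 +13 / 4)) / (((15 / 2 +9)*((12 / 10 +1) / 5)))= 2775 / 242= 11.47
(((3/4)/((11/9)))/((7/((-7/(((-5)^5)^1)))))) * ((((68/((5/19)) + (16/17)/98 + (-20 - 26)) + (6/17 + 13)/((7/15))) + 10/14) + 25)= 29995947/572687500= 0.05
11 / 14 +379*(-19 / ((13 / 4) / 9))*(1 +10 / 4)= -12702421 / 182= -69793.52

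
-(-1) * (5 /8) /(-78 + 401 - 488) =-0.00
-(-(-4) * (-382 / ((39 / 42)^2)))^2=-89693062144 / 28561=-3140403.42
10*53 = 530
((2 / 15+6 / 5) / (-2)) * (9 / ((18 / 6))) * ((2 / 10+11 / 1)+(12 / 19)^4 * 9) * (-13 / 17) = 214008496 / 11077285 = 19.32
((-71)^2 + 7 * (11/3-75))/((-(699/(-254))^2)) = -879030500/1465803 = -599.69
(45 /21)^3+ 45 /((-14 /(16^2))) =-278865 /343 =-813.02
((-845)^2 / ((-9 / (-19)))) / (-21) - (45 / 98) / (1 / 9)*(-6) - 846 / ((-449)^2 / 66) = -19138564835548 / 266718123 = -71755.77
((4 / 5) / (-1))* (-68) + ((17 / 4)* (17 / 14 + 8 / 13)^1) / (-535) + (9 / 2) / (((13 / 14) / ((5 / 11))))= 242439961 / 4284280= 56.59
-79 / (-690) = 79 / 690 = 0.11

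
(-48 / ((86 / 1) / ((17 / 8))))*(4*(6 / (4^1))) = -306 / 43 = -7.12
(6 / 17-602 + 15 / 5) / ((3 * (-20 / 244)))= 620797 / 255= 2434.50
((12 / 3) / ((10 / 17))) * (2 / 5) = 68 / 25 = 2.72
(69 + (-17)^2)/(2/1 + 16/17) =3043/25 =121.72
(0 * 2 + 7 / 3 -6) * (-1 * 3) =11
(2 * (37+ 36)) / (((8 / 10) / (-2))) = -365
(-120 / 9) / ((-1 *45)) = 8 / 27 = 0.30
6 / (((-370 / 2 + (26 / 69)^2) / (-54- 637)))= 19739106 / 880109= 22.43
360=360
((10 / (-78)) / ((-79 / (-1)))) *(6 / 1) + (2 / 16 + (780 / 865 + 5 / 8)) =1166941 / 710684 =1.64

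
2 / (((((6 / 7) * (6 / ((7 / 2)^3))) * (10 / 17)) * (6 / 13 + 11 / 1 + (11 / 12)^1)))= 530621 / 231720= 2.29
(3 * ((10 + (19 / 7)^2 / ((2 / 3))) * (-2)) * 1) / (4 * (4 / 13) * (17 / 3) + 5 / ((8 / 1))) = -1930968 / 116179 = -16.62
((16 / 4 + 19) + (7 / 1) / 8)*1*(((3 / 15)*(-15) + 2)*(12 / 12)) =-191 / 8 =-23.88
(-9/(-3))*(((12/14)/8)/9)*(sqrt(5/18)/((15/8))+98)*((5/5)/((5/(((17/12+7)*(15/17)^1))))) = 5.21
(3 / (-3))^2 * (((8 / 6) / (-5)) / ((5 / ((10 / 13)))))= -8 / 195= -0.04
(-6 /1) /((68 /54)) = -81 /17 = -4.76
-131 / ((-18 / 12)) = 262 / 3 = 87.33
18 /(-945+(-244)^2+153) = 9 /29372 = 0.00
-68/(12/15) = -85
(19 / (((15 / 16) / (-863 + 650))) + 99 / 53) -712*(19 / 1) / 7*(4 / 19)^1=-8758919 / 1855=-4721.79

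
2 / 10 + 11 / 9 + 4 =244 / 45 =5.42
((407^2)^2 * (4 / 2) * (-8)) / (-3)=439033459216 / 3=146344486405.33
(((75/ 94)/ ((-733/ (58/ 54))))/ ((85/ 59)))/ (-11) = 0.00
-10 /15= -2 /3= -0.67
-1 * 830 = -830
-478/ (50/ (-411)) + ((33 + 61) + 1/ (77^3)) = 45917632632/ 11413325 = 4023.16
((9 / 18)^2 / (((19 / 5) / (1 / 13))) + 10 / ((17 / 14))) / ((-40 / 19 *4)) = -27681 / 28288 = -0.98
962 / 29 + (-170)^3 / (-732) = 35795296 / 5307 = 6744.92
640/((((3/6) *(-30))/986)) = -126208/3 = -42069.33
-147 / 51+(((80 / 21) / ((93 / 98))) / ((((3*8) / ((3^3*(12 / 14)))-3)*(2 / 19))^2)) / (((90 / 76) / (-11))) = -1297160935 / 1480343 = -876.26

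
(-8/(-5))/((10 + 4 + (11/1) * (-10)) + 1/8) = -64/3835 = -0.02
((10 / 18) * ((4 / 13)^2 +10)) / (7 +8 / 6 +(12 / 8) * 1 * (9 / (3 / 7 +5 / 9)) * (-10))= -105772 / 2430051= -0.04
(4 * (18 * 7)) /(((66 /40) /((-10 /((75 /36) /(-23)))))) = 370944 /11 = 33722.18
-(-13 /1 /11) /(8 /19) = 2.81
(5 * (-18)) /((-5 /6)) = 108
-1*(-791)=791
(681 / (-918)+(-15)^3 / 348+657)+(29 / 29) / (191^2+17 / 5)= 646.56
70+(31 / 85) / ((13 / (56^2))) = 174566 / 1105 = 157.98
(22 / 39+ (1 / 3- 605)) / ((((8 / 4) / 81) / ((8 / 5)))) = -508896 / 13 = -39145.85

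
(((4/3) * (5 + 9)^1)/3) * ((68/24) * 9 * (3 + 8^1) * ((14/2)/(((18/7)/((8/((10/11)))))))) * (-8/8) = -5644408/135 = -41810.43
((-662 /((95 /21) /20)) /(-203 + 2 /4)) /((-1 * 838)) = -18536 /1074735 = -0.02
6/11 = 0.55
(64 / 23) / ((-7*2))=-32 / 161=-0.20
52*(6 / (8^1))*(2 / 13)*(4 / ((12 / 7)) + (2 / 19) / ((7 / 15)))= 2042 / 133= 15.35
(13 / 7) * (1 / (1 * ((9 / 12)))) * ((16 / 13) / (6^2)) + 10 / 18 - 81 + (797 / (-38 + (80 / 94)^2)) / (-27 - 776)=-1003907319391 / 12496798314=-80.33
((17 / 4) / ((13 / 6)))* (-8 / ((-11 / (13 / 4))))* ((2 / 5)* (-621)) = -63342 / 55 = -1151.67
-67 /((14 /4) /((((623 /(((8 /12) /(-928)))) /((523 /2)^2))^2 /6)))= -38391055675392 /74818113841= -513.13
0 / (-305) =0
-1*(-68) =68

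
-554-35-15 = -604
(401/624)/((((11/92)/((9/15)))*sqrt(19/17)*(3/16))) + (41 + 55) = 36892*sqrt(323)/40755 + 96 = 112.27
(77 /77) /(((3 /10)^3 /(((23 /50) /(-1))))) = -460 /27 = -17.04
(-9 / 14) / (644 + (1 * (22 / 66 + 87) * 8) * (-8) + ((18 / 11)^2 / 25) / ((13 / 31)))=1061775 / 8167537952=0.00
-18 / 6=-3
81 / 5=16.20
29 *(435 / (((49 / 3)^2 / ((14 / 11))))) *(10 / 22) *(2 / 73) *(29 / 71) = 65850300 / 215110049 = 0.31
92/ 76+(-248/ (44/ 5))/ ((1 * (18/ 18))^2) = -5637/ 209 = -26.97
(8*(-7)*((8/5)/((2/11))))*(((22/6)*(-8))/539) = 2816/105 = 26.82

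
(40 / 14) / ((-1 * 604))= -5 / 1057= -0.00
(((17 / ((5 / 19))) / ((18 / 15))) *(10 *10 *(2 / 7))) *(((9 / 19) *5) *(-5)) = -127500 / 7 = -18214.29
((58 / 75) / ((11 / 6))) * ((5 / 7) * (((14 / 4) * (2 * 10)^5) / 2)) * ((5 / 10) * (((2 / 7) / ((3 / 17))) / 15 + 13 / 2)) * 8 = 30906112000 / 693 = 44597564.21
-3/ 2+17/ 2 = 7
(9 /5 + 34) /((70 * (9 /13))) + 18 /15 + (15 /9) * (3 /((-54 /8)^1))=11321 /9450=1.20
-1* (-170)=170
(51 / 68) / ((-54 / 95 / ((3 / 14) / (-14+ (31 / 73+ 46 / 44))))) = 76285 / 3380664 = 0.02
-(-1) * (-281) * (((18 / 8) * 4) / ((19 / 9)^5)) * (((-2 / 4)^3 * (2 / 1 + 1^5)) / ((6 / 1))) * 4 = 149334921 / 9904396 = 15.08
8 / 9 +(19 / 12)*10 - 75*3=-3749 / 18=-208.28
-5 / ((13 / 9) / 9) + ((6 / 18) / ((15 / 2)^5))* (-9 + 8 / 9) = -8303795993 / 266540625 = -31.15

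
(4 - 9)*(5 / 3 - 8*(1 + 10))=1295 / 3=431.67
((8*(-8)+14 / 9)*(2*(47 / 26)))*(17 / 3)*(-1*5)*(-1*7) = -15716330 / 351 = -44775.87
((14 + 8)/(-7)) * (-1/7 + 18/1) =-2750/49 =-56.12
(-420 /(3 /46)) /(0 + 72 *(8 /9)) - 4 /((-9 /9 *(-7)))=-5667 /56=-101.20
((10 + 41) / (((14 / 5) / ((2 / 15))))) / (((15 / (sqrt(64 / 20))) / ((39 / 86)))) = 442*sqrt(5) / 7525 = 0.13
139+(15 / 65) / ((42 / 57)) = 25355 / 182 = 139.31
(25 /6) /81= 25 /486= 0.05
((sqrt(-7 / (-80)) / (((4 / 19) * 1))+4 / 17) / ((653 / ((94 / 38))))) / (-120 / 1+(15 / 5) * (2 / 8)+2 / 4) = -47 * sqrt(35) / 6203500 - 752 / 100186525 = -0.00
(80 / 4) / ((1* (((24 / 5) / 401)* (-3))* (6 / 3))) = -10025 / 36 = -278.47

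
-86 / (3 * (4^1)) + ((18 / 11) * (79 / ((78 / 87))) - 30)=91825 / 858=107.02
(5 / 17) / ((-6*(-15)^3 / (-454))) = -0.01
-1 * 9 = -9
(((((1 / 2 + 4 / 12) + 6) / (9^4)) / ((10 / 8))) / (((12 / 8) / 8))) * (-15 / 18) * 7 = -4592 / 177147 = -0.03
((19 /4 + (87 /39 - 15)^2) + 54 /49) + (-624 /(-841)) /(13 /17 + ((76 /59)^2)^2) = 1138021920534468709 /6729230455309180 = 169.12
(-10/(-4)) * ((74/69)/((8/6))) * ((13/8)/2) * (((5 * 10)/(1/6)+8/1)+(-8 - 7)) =704665/1472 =478.71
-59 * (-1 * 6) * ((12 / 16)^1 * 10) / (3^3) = 295 / 3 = 98.33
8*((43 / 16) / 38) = 43 / 76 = 0.57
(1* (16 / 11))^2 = 256 / 121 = 2.12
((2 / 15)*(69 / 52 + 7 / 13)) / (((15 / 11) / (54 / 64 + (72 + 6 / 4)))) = 65087 / 4800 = 13.56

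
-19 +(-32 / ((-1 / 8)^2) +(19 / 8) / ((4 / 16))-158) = -4431 / 2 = -2215.50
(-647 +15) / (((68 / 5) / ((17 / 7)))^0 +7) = -79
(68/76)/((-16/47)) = -2.63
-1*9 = -9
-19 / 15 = -1.27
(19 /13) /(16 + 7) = 19 /299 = 0.06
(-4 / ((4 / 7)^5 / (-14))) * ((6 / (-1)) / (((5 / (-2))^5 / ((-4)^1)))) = -705894 / 3125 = -225.89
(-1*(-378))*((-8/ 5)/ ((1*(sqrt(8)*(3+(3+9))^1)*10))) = -126*sqrt(2)/ 125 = -1.43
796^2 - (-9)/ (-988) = 626012599/ 988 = 633615.99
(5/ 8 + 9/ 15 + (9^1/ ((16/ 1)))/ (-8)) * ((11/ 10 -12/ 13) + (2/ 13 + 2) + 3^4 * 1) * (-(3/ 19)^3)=-216150849/ 570668800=-0.38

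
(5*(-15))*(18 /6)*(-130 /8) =14625 /4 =3656.25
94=94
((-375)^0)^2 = 1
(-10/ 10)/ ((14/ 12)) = -6/ 7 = -0.86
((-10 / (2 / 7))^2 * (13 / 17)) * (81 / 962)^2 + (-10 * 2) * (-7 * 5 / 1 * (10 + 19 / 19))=9326546425 / 1210196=7706.64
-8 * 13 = -104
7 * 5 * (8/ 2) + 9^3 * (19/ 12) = 5177/ 4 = 1294.25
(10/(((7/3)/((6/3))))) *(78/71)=4680/497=9.42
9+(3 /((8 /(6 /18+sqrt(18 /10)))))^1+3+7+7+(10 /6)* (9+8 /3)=9* sqrt(5) /40+3281 /72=46.07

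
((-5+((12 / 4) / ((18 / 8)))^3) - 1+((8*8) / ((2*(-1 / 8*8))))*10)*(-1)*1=8738 / 27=323.63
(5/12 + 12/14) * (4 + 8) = 15.29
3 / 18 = 0.17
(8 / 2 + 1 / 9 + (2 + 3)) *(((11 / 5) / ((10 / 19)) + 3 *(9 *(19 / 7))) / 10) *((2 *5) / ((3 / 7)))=1111633 / 675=1646.86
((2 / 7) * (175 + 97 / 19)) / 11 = 6844 / 1463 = 4.68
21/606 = 7/202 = 0.03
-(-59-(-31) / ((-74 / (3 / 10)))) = 43753 / 740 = 59.13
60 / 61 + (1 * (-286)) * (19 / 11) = -30074 / 61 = -493.02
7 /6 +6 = 43 /6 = 7.17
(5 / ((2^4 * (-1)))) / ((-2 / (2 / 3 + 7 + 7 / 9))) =95 / 72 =1.32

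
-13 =-13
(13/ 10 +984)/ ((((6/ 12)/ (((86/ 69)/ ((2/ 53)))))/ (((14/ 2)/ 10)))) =157184909/ 3450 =45560.84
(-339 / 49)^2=114921 / 2401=47.86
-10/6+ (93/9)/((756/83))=-1207/2268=-0.53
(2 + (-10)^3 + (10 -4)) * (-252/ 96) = 2604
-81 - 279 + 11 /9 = -3229 /9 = -358.78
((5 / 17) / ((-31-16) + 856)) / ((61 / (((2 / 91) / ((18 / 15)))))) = 25 / 229028709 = 0.00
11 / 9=1.22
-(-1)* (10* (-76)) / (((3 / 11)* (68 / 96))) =-66880 / 17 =-3934.12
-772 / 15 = -51.47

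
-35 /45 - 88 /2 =-403 /9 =-44.78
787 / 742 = 1.06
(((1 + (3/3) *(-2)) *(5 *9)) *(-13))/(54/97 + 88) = 11349/1718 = 6.61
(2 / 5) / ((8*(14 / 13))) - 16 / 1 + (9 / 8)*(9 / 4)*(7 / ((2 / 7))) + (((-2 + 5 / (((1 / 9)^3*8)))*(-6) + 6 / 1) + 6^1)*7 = -42385701 / 2240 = -18922.19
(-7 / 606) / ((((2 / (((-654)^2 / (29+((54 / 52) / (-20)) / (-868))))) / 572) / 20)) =-1288312984358400 / 1322036167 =-974491.48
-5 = -5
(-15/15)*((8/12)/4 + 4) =-25/6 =-4.17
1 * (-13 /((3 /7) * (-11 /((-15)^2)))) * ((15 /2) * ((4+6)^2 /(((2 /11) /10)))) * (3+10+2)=383906250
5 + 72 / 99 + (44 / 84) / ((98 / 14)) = 9382 / 1617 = 5.80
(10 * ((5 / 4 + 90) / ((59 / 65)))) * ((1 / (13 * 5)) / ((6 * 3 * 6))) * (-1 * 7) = -1.00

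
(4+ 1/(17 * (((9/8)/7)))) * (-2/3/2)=-1.46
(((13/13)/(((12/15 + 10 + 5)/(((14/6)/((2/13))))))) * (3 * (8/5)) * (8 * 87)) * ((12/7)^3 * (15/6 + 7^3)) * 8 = 172859940864/3871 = 44655112.60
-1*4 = -4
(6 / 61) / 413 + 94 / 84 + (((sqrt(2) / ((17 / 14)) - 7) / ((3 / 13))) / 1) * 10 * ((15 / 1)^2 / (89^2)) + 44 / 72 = -12367035505 / 1795983777 + 136500 * sqrt(2) / 134657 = -5.45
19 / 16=1.19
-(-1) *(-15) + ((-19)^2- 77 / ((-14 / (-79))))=-177 / 2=-88.50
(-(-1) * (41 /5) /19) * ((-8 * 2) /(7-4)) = -656 /285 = -2.30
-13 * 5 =-65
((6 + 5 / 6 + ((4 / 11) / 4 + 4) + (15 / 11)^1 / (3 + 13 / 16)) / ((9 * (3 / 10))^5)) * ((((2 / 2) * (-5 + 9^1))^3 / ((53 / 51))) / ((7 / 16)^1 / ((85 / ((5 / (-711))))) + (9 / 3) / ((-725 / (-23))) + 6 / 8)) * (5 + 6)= 726296119040000000 / 11524162439467719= 63.02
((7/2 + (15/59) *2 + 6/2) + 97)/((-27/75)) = -102275/354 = -288.91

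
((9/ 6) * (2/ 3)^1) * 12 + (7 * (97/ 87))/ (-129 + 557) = 447511/ 37236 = 12.02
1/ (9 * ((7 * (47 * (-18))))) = -0.00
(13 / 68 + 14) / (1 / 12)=2895 / 17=170.29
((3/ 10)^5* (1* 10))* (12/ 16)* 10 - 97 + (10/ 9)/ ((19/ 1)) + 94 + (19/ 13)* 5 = 40444567/ 8892000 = 4.55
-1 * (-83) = 83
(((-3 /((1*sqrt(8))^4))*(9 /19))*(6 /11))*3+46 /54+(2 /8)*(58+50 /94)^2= 341975141111 /398892384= 857.31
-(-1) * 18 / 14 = 9 / 7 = 1.29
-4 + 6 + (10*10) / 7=114 / 7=16.29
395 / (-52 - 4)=-395 / 56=-7.05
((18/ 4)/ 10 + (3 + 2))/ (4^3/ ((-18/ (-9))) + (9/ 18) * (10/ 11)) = 1199/ 7140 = 0.17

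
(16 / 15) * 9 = 48 / 5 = 9.60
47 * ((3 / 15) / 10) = 0.94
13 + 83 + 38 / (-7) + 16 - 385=-1949 / 7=-278.43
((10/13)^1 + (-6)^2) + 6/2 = 517/13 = 39.77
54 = 54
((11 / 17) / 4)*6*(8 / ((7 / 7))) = 132 / 17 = 7.76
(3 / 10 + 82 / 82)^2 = 169 / 100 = 1.69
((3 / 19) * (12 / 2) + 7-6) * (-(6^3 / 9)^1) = -888 / 19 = -46.74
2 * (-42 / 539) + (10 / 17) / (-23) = -5462 / 30107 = -0.18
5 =5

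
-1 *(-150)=150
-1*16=-16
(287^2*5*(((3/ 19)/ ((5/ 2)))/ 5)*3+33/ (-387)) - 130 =189666623/ 12255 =15476.67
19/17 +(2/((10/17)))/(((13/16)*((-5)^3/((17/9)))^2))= 1564383211/1398515625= 1.12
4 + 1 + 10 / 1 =15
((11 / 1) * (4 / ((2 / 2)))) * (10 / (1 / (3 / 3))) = 440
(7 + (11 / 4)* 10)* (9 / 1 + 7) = 552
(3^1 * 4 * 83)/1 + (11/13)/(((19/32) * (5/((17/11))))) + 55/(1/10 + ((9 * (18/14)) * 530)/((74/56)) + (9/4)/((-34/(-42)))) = 71893999084392/72149963405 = 996.45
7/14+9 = 19/2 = 9.50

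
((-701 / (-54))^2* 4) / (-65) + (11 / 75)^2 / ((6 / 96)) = -59386517 / 5923125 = -10.03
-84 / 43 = -1.95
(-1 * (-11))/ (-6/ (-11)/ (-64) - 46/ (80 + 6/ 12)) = -27104/ 1429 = -18.97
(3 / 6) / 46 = 1 / 92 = 0.01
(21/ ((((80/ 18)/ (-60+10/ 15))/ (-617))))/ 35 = 494217/ 100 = 4942.17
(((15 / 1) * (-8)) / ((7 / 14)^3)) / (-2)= 480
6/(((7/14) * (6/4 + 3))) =8/3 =2.67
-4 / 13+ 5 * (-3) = -199 / 13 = -15.31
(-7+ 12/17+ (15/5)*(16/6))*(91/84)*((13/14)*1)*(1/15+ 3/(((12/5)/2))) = 53911/12240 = 4.40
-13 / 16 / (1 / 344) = -279.50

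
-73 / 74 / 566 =-73 / 41884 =-0.00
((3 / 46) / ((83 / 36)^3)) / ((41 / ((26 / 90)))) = 0.00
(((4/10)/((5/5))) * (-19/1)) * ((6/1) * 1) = -228/5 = -45.60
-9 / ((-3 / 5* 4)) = 3.75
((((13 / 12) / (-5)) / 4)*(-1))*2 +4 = 493 / 120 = 4.11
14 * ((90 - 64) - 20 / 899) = 326956 / 899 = 363.69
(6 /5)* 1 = 6 /5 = 1.20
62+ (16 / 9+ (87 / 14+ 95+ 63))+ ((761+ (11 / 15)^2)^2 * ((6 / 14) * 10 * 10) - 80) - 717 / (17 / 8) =3992855003101 / 160650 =24854372.88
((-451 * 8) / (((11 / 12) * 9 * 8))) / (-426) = 82 / 639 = 0.13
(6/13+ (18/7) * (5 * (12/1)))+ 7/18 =254113/1638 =155.14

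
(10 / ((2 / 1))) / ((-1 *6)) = -5 / 6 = -0.83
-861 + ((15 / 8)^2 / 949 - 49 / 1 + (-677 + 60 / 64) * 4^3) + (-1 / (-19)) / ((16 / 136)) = -50980184621 / 1153984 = -44177.55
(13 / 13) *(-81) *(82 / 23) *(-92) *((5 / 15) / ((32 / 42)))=23247 / 2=11623.50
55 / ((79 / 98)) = 5390 / 79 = 68.23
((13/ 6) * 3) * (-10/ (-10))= 13/ 2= 6.50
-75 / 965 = -15 / 193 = -0.08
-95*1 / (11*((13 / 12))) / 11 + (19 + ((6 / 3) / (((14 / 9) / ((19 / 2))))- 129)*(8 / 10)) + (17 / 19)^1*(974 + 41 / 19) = 3173025096 / 3974971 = 798.25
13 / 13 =1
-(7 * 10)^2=-4900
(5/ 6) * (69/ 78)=115/ 156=0.74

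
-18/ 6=-3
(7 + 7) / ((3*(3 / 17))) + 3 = 265 / 9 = 29.44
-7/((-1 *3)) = 7/3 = 2.33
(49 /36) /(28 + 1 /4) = 49 /1017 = 0.05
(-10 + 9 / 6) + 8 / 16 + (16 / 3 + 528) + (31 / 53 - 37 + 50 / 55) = 489.83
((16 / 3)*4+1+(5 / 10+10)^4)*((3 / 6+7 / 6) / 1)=2922575 / 144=20295.66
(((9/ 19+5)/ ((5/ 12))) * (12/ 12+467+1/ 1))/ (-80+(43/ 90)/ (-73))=-769099968/ 9987217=-77.01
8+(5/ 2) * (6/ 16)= 143/ 16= 8.94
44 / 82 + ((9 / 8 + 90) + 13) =34329 / 328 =104.66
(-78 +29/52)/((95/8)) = -6.52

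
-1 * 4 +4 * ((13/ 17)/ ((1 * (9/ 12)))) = 0.08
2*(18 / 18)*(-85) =-170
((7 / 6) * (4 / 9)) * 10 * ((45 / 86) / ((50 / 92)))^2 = 44436 / 9245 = 4.81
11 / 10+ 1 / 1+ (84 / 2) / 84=13 / 5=2.60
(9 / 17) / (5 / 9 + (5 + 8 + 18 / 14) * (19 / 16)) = 2268 / 75055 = 0.03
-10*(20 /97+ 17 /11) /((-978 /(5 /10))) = 3115 /347842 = 0.01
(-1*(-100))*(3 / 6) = 50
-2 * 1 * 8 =-16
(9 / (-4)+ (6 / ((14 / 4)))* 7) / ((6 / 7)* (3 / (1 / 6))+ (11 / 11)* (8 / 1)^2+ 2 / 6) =819 / 6700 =0.12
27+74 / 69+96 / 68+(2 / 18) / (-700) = 72628109 / 2463300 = 29.48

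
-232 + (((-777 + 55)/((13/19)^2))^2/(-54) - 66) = -34196927888/771147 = -44345.54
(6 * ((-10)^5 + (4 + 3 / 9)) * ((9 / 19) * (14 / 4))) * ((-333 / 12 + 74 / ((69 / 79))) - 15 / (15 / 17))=-39762521.73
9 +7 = 16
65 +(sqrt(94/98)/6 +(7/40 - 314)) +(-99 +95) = -252.66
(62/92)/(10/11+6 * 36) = 341/109756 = 0.00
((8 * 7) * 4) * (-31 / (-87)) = 79.82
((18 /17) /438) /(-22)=-3 /27302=-0.00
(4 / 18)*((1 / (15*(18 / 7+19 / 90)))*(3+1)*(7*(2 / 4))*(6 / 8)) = 98 / 1753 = 0.06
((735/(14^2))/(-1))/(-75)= 1/20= 0.05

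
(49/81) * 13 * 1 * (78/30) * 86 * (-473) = -336854518/405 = -831739.55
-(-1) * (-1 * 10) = -10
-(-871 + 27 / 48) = 13927 / 16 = 870.44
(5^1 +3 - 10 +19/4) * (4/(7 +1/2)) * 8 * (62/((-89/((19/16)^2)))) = -123101/10680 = -11.53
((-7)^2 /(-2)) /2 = -12.25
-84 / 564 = -7 / 47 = -0.15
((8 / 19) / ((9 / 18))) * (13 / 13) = 16 / 19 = 0.84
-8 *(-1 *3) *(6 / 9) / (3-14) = -16 / 11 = -1.45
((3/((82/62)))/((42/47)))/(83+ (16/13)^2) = 246233/8198442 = 0.03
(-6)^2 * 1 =36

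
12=12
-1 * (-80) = 80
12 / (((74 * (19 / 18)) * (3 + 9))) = 9 / 703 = 0.01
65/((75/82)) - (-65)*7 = 7891/15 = 526.07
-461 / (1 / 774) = -356814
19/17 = 1.12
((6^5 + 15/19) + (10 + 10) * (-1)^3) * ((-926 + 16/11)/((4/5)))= -3747111075/418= -8964380.56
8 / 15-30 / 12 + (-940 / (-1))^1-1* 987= -1469 / 30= -48.97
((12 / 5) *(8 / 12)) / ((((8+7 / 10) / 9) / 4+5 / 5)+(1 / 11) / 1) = 2112 / 1759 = 1.20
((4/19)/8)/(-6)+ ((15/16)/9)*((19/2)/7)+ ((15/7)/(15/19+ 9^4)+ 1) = 100578461/88435424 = 1.14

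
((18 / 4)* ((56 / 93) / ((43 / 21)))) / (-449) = -1764 / 598517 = -0.00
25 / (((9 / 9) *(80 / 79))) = 395 / 16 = 24.69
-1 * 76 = -76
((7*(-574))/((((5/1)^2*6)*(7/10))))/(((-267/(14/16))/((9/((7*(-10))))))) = -0.02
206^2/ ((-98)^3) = -10609/ 235298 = -0.05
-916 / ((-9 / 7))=6412 / 9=712.44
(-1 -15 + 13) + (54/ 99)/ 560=-9237/ 3080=-3.00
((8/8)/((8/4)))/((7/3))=3/14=0.21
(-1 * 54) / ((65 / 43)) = -2322 / 65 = -35.72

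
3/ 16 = 0.19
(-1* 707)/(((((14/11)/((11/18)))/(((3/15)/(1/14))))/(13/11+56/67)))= -11564399/6030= -1917.81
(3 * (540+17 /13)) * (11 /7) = 232221 /91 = 2551.88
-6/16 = -3/8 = -0.38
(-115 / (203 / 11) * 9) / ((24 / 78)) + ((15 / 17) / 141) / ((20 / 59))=-59122009 / 324394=-182.25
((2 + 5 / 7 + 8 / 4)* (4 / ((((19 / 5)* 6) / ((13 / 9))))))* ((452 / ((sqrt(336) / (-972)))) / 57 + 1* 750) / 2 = 178750 / 399-969540* sqrt(21) / 17689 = 196.82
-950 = -950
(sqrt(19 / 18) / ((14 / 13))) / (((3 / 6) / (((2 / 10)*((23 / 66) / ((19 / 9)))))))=299*sqrt(38) / 29260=0.06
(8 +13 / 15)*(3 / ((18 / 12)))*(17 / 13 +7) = 9576 / 65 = 147.32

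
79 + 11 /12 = 959 /12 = 79.92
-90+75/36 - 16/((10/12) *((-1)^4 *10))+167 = 23149/300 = 77.16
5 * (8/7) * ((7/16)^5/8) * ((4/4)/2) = 12005/2097152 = 0.01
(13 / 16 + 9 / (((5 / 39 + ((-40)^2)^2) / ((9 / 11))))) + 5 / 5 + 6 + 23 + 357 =6814579591819 / 17571840880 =387.81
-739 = -739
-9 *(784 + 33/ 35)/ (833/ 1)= -247257/ 29155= -8.48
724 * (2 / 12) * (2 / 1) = 724 / 3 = 241.33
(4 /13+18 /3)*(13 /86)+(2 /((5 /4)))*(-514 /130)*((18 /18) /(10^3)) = 1654574 /1746875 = 0.95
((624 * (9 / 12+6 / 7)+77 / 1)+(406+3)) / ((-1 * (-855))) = 1158 / 665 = 1.74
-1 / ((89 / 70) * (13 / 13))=-70 / 89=-0.79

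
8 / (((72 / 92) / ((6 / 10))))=92 / 15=6.13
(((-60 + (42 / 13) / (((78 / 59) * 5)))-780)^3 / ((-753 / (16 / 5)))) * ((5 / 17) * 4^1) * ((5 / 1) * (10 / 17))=45694049312975821184 / 5251978470765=8700349.70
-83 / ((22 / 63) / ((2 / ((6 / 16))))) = -13944 / 11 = -1267.64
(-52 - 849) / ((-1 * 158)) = 901 / 158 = 5.70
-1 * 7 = -7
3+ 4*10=43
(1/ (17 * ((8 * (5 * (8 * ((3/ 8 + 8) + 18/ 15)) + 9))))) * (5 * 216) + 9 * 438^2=11506035879/ 6664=1726596.02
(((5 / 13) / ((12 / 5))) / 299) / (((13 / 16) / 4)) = 400 / 151593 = 0.00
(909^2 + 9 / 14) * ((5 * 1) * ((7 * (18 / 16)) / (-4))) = -520557435 / 64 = -8133709.92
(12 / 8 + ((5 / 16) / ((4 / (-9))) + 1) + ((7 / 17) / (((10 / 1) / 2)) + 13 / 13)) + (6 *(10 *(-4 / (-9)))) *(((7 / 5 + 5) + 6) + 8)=546.88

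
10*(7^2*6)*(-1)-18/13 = -38238/13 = -2941.38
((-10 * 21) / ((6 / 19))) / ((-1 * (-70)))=-19 / 2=-9.50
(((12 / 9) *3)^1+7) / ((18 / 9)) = 11 / 2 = 5.50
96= 96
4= 4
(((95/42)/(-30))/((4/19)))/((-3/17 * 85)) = 0.02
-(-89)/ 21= 89/ 21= 4.24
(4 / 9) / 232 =1 / 522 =0.00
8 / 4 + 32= 34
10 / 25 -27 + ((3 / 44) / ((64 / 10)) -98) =-877109 / 7040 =-124.59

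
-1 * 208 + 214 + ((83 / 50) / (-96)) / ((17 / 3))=163117 / 27200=6.00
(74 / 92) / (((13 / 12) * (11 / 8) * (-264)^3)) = -37 / 1260765792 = -0.00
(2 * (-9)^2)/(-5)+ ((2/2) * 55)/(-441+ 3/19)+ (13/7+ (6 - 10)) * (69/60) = -10257389/293160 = -34.99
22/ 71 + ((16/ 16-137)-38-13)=-13255/ 71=-186.69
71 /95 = 0.75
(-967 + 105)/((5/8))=-6896/5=-1379.20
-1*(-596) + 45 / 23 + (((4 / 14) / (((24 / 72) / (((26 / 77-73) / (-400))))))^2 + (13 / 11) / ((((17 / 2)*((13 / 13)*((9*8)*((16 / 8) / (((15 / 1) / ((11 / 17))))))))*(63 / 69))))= 57540400094143 / 96220555200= 598.01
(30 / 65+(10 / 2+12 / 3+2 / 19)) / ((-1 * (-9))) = 2363 / 2223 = 1.06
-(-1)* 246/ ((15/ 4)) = 328/ 5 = 65.60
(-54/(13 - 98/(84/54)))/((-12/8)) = -18/25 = -0.72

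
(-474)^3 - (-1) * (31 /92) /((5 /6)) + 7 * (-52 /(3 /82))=-73489397321 /690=-106506372.93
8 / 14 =4 / 7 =0.57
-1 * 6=-6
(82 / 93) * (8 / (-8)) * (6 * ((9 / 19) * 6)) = -8856 / 589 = -15.04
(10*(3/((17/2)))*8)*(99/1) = 2795.29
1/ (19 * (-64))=-1/ 1216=-0.00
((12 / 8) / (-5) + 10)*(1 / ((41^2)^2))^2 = 97 / 79849252291210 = 0.00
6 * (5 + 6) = 66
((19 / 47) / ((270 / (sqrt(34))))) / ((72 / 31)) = 589 *sqrt(34) / 913680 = 0.00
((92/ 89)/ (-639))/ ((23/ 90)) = -40/ 6319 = -0.01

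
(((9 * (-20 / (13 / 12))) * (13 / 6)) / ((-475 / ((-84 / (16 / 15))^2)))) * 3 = 535815 / 38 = 14100.39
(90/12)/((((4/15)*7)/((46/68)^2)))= 119025/64736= 1.84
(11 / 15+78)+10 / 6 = 402 / 5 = 80.40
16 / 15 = 1.07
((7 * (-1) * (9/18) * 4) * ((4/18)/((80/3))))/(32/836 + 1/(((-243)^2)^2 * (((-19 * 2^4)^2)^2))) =-27298002420530823168/8956282407282840145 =-3.05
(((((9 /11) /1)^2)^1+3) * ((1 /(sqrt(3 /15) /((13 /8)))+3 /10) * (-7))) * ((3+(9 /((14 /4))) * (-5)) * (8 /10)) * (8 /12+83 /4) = 3936726 /3025+8529573 * sqrt(5) /1210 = 17063.96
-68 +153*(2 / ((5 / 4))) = 884 / 5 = 176.80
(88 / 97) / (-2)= -0.45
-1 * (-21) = 21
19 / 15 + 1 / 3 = 1.60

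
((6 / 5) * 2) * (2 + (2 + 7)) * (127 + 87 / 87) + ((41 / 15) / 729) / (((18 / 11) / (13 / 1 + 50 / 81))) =3379.23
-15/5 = -3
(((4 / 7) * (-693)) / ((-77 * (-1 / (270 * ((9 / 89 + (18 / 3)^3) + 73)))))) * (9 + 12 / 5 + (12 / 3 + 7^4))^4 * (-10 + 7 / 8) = 277879303180766679612192 / 2225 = 124889574463265923421.21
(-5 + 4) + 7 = 6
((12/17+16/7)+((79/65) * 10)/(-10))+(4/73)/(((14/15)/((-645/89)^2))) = 21735571937/4472632255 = 4.86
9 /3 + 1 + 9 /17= 77 /17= 4.53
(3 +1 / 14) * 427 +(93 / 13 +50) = 35585 / 26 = 1368.65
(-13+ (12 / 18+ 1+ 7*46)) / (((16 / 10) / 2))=1165 / 3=388.33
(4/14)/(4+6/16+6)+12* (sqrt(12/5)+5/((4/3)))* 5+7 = 24* sqrt(15)+134808/581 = 324.98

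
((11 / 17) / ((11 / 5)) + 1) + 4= 5.29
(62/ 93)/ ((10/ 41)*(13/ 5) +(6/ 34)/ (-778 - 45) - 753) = -573631/ 647370750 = -0.00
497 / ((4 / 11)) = 5467 / 4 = 1366.75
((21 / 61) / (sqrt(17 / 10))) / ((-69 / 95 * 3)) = -665 * sqrt(170) / 71553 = -0.12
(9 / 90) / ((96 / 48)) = 1 / 20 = 0.05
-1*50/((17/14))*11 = -7700/17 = -452.94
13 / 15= 0.87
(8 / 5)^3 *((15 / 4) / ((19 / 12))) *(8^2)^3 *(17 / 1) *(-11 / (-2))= 112944218112 / 475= 237777301.29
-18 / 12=-3 / 2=-1.50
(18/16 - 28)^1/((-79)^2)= -215/49928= -0.00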